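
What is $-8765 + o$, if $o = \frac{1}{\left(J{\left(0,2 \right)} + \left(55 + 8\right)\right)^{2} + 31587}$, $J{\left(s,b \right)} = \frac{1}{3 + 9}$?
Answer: $- \frac{44890622261}{5121577} \approx -8765.0$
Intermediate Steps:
$J{\left(s,b \right)} = \frac{1}{12}$
$o = \frac{144}{5121577}$ ($o = \frac{1}{\left(\frac{1}{12} + \left(55 + 8\right)\right)^{2} + 31587} = \frac{1}{\left(\frac{1}{12} + 63\right)^{2} + 31587} = \frac{1}{\left(\frac{757}{12}\right)^{2} + 31587} = \frac{1}{\frac{573049}{144} + 31587} = \frac{1}{\frac{5121577}{144}} = \frac{144}{5121577} \approx 2.8116 \cdot 10^{-5}$)
$-8765 + o = -8765 + \frac{144}{5121577} = - \frac{44890622261}{5121577}$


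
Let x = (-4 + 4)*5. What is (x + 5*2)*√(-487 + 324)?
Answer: 10*I*√163 ≈ 127.67*I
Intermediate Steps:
x = 0 (x = 0*5 = 0)
(x + 5*2)*√(-487 + 324) = (0 + 5*2)*√(-487 + 324) = (0 + 10)*√(-163) = 10*(I*√163) = 10*I*√163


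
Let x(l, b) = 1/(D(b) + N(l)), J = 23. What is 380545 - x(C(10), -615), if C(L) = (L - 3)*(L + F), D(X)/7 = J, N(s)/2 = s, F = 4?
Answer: 135854564/357 ≈ 3.8055e+5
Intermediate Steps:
N(s) = 2*s
D(X) = 161 (D(X) = 7*23 = 161)
C(L) = (-3 + L)*(4 + L) (C(L) = (L - 3)*(L + 4) = (-3 + L)*(4 + L))
x(l, b) = 1/(161 + 2*l)
380545 - x(C(10), -615) = 380545 - 1/(161 + 2*(-12 + 10 + 10²)) = 380545 - 1/(161 + 2*(-12 + 10 + 100)) = 380545 - 1/(161 + 2*98) = 380545 - 1/(161 + 196) = 380545 - 1/357 = 135854564/357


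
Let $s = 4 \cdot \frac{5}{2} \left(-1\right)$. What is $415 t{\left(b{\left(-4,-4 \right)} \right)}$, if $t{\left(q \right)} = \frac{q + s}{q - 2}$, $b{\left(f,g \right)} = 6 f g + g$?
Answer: $\frac{3403}{9} \approx 378.11$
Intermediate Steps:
$s = -10$ ($s = 4 \cdot 5 \cdot \frac{1}{2} \left(-1\right) = 4 \cdot \frac{5}{2} \left(-1\right) = 10 \left(-1\right) = -10$)
$b{\left(f,g \right)} = g + 6 f g$ ($b{\left(f,g \right)} = 6 f g + g = g + 6 f g$)
$t{\left(q \right)} = \frac{-10 + q}{-2 + q}$ ($t{\left(q \right)} = \frac{q - 10}{q - 2} = \frac{-10 + q}{-2 + q}$)
$415 t{\left(b{\left(-4,-4 \right)} \right)} = 415 \frac{-10 - 4 \left(1 + 6 \left(-4\right)\right)}{-2 - 4 \left(1 + 6 \left(-4\right)\right)} = 415 \frac{-10 - 4 \left(1 - 24\right)}{-2 - 4 \left(1 - 24\right)} = 415 \frac{-10 - -92}{-2 - -92} = 415 \frac{-10 + 92}{-2 + 92} = 415 \cdot \frac{1}{90} \cdot 82 = 415 \cdot \frac{41}{45} = \frac{3403}{9}$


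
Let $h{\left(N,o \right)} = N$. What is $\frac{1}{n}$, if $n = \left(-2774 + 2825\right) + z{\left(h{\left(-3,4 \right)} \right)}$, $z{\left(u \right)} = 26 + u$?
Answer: $\frac{1}{74} \approx 0.013514$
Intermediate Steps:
$n = 74$ ($n = \left(-2774 + 2825\right) + \left(26 - 3\right) = 51 + 23 = 74$)
$\frac{1}{n} = \frac{1}{74}$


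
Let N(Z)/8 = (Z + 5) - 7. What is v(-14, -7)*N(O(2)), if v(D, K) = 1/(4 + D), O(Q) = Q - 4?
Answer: 16/5 ≈ 3.2000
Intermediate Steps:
O(Q) = -4 + Q
N(Z) = -16 + 8*Z (N(Z) = 8*((Z + 5) - 7) = 8*((5 + Z) - 7) = 8*(-2 + Z) = -16 + 8*Z)
v(-14, -7)*N(O(2)) = (-16 + 8*(-4 + 2))/(4 - 14) = (-16 + 8*(-2))/(-10) = -(-16 - 16)/10 = -⅒*(-32) = 16/5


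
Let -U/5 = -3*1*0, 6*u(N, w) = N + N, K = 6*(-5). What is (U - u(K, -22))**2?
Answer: 100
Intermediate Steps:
K = -30
u(N, w) = N/3 (u(N, w) = (N + N)/6 = (2*N)/6 = N/3)
U = 0 (U = -5*(-3*1)*0 = -(-15)*0 = -5*0 = 0)
(U - u(K, -22))**2 = (0 - (-30)/3)**2 = (0 - 1*(-10))**2 = (0 + 10)**2 = 10**2 = 100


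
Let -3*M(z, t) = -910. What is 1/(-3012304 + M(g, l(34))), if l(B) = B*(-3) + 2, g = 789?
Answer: -3/9036002 ≈ -3.3201e-7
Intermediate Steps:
l(B) = 2 - 3*B (l(B) = -3*B + 2 = 2 - 3*B)
M(z, t) = 910/3 (M(z, t) = -⅓*(-910) = 910/3)
1/(-3012304 + M(g, l(34))) = 1/(-3012304 + 910/3) = 1/(-9036002/3) = -3/9036002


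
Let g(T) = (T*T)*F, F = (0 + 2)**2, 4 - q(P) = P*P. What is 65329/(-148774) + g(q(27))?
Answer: 312797269671/148774 ≈ 2.1025e+6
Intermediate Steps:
q(P) = 4 - P**2 (q(P) = 4 - P*P = 4 - P**2)
F = 4 (F = 2**2 = 4)
g(T) = 4*T**2 (g(T) = (T*T)*4 = T**2*4 = 4*T**2)
65329/(-148774) + g(q(27)) = 65329/(-148774) + 4*(4 - 1*27**2)**2 = 65329*(-1/148774) + 4*(4 - 1*729)**2 = -65329/148774 + 4*(4 - 729)**2 = -65329/148774 + 4*(-725)**2 = -65329/148774 + 4*525625 = -65329/148774 + 2102500 = 312797269671/148774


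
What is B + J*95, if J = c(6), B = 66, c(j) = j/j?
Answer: 161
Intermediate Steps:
c(j) = 1
J = 1
B + J*95 = 66 + 1*95 = 66 + 95 = 161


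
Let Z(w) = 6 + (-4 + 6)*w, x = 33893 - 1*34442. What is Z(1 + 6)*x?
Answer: -10980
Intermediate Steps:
x = -549 (x = 33893 - 34442 = -549)
Z(w) = 6 + 2*w
Z(1 + 6)*x = (6 + 2*(1 + 6))*(-549) = (6 + 2*7)*(-549) = (6 + 14)*(-549) = 20*(-549) = -10980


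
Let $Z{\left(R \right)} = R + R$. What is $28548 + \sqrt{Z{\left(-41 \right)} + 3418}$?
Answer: $28548 + 2 \sqrt{834} \approx 28606.0$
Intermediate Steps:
$Z{\left(R \right)} = 2 R$
$28548 + \sqrt{Z{\left(-41 \right)} + 3418} = 28548 + \sqrt{2 \left(-41\right) + 3418} = 28548 + \sqrt{-82 + 3418} = 28548 + \sqrt{3336} = 28548 + 2 \sqrt{834}$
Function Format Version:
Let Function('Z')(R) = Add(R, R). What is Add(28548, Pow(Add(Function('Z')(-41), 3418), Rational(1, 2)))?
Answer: Add(28548, Mul(2, Pow(834, Rational(1, 2)))) ≈ 28606.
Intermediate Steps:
Function('Z')(R) = Mul(2, R)
Add(28548, Pow(Add(Function('Z')(-41), 3418), Rational(1, 2))) = Add(28548, Pow(Add(Mul(2, -41), 3418), Rational(1, 2))) = Add(28548, Pow(Add(-82, 3418), Rational(1, 2))) = Add(28548, Pow(3336, Rational(1, 2))) = Add(28548, Mul(2, Pow(834, Rational(1, 2))))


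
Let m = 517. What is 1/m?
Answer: 1/517 ≈ 0.0019342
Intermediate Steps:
1/m = 1/517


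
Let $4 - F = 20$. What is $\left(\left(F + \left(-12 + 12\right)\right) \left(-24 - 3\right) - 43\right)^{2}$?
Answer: $151321$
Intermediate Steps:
$F = -16$ ($F = 4 - 20 = -16$)
$\left(\left(F + \left(-12 + 12\right)\right) \left(-24 - 3\right) - 43\right)^{2} = \left(\left(-16 + \left(-12 + 12\right)\right) \left(-24 - 3\right) - 43\right)^{2} = \left(\left(-16 + 0\right) \left(-27\right) - 43\right)^{2} = \left(\left(-16\right) \left(-27\right) - 43\right)^{2} = \left(432 - 43\right)^{2} = 389^{2} = 151321$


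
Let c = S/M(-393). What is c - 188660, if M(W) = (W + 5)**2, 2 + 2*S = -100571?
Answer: -56803362653/301088 ≈ -1.8866e+5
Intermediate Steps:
S = -100573/2 (S = -1 + (1/2)*(-100571) = -1 - 100571/2 = -100573/2 ≈ -50287.)
M(W) = (5 + W)**2
c = -100573/301088 (c = -100573/(2*(5 - 393)**2) = -100573/(2*((-388)**2)) = -100573/2/150544 = -100573/2*1/150544 = -100573/301088 ≈ -0.33403)
c - 188660 = -100573/301088 - 188660 = -56803362653/301088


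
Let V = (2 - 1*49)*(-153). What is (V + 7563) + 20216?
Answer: 34970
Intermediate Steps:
V = 7191 (V = (2 - 49)*(-153) = -47*(-153) = 7191)
(V + 7563) + 20216 = (7191 + 7563) + 20216 = 14754 + 20216 = 34970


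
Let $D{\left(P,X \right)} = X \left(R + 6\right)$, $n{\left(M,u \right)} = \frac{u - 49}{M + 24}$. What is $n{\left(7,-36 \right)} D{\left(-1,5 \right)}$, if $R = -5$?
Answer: $- \frac{425}{31} \approx -13.71$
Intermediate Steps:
$n{\left(M,u \right)} = \frac{-49 + u}{24 + M}$
$D{\left(P,X \right)} = X$ ($D{\left(P,X \right)} = X \left(-5 + 6\right) = X 1 = X$)
$n{\left(7,-36 \right)} D{\left(-1,5 \right)} = \frac{-49 - 36}{24 + 7} \cdot 5 = \frac{1}{31} \left(-85\right) 5 = \left(- \frac{85}{31}\right) 5 = - \frac{425}{31}$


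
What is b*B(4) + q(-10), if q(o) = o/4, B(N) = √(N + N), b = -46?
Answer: -5/2 - 92*√2 ≈ -132.61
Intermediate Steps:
B(N) = √2*√N (B(N) = √(2*N) = √2*√N)
q(o) = o/4 (q(o) = o*(¼) = o/4)
b*B(4) + q(-10) = -46*√2*√4 + (¼)*(-10) = -46*√2*2 - 5/2 = -92*√2 - 5/2 = -5/2 - 92*√2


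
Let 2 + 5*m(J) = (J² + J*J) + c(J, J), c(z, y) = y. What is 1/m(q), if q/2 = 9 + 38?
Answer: 5/17764 ≈ 0.00028147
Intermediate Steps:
q = 94 (q = 2*(9 + 38) = 2*47 = 94)
m(J) = -⅖ + J/5 + 2*J²/5 (m(J) = -⅖ + ((J² + J*J) + J)/5 = -⅖ + ((J² + J²) + J)/5 = -⅖ + (2*J² + J)/5 = -⅖ + (J + 2*J²)/5 = -⅖ + (J/5 + 2*J²/5) = -⅖ + J/5 + 2*J²/5)
1/m(q) = 1/(-⅖ + (⅕)*94 + (⅖)*94²) = 1/(-⅖ + 94/5 + (⅖)*8836) = 1/(-⅖ + 94/5 + 17672/5) = 1/(17764/5) = 5/17764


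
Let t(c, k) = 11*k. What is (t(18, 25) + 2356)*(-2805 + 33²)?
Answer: -4514796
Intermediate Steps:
(t(18, 25) + 2356)*(-2805 + 33²) = (11*25 + 2356)*(-2805 + 33²) = (275 + 2356)*(-2805 + 1089) = 2631*(-1716) = -4514796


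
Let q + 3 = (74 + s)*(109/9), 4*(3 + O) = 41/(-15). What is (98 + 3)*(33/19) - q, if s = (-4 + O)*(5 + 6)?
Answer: 3137401/10260 ≈ 305.79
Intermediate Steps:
O = -221/60 (O = -3 + (41/(-15))/4 = -3 + (41*(-1/15))/4 = -3 + (¼)*(-41/15) = -3 - 41/60 = -221/60 ≈ -3.6833)
s = -5071/60 (s = (-4 - 221/60)*(5 + 6) = -461/60*11 = -5071/60 ≈ -84.517)
q = -70399/540 (q = -3 + (74 - 5071/60)*(109/9) = -3 - 68779/(60*9) = -3 - 631/60*109/9 = -3 - 68779/540 = -70399/540 ≈ -130.37)
(98 + 3)*(33/19) - q = (98 + 3)*(33/19) - 1*(-70399/540) = 101*(33*(1/19)) + 70399/540 = 101*(33/19) + 70399/540 = 3333/19 + 70399/540 = 3137401/10260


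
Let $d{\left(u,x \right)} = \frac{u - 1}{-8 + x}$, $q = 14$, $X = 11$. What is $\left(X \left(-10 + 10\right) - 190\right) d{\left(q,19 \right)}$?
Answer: $- \frac{2470}{11} \approx -224.55$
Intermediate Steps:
$d{\left(u,x \right)} = \frac{-1 + u}{-8 + x}$
$\left(X \left(-10 + 10\right) - 190\right) d{\left(q,19 \right)} = \left(11 \left(-10 + 10\right) - 190\right) \frac{-1 + 14}{-8 + 19} = \left(11 \cdot 0 - 190\right) \frac{1}{11} \cdot 13 = \left(0 - 190\right) \frac{1}{11} \cdot 13 = \left(-190\right) \frac{13}{11} = - \frac{2470}{11}$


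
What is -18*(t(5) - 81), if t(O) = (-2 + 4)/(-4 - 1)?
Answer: 7326/5 ≈ 1465.2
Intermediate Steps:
t(O) = -⅖ (t(O) = 2/(-5) = 2*(-⅕) = -⅖)
-18*(t(5) - 81) = -18*(-⅖ - 81) = -18*(-407/5) = 7326/5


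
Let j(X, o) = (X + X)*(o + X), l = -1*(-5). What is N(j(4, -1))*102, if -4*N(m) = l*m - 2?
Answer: -3009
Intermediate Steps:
l = 5
j(X, o) = 2*X*(X + o) (j(X, o) = (2*X)*(X + o) = 2*X*(X + o))
N(m) = ½ - 5*m/4 (N(m) = -(5*m - 2)/4 = -(-2 + 5*m)/4 = ½ - 5*m/4)
N(j(4, -1))*102 = (½ - 5*4*(4 - 1)/2)*102 = (½ - 5*4*3/2)*102 = (½ - 5/4*24)*102 = (½ - 30)*102 = -59/2*102 = -3009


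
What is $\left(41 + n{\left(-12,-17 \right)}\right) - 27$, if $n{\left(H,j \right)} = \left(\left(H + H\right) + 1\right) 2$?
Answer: $-32$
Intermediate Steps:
$n{\left(H,j \right)} = 2 + 4 H$ ($n{\left(H,j \right)} = \left(2 H + 1\right) 2 = \left(1 + 2 H\right) 2 = 2 + 4 H$)
$\left(41 + n{\left(-12,-17 \right)}\right) - 27 = \left(41 + \left(2 + 4 \left(-12\right)\right)\right) - 27 = \left(41 + \left(2 - 48\right)\right) - 27 = \left(41 - 46\right) - 27 = -5 - 27 = -32$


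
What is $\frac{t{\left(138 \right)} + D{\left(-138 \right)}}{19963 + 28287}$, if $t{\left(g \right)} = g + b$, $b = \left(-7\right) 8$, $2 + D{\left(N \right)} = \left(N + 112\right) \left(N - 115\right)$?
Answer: $\frac{3329}{24125} \approx 0.13799$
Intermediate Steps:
$D{\left(N \right)} = -2 + \left(-115 + N\right) \left(112 + N\right)$ ($D{\left(N \right)} = -2 + \left(N + 112\right) \left(N - 115\right) = -2 + \left(112 + N\right) \left(-115 + N\right) = -2 + \left(-115 + N\right) \left(112 + N\right)$)
$b = -56$
$t{\left(g \right)} = -56 + g$ ($t{\left(g \right)} = g - 56 = -56 + g$)
$\frac{t{\left(138 \right)} + D{\left(-138 \right)}}{19963 + 28287} = \frac{\left(-56 + 138\right) - \left(12468 - 19044\right)}{19963 + 28287} = \frac{82 + \left(-12882 + 19044 + 414\right)}{48250} = \left(82 + 6576\right) \frac{1}{48250} = 6658 \cdot \frac{1}{48250} = \frac{3329}{24125}$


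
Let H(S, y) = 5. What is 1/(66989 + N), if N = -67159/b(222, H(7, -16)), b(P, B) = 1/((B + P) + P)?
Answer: -1/30087402 ≈ -3.3237e-8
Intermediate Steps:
b(P, B) = 1/(B + 2*P)
N = -30154391 (N = -67159/(1/(5 + 2*222)) = -67159/(1/(5 + 444)) = -67159/(1/449) = -67159/1/449 = -67159*449 = -30154391)
1/(66989 + N) = 1/(66989 - 30154391) = 1/(-30087402) = -1/30087402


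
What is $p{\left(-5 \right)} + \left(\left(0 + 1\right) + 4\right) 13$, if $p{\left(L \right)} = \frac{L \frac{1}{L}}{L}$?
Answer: $\frac{324}{5} \approx 64.8$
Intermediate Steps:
$p{\left(L \right)} = \frac{1}{L}$ ($p{\left(L \right)} = 1 \frac{1}{L} = \frac{1}{L}$)
$p{\left(-5 \right)} + \left(\left(0 + 1\right) + 4\right) 13 = \frac{1}{-5} + \left(\left(0 + 1\right) + 4\right) 13 = - \frac{1}{5} + \left(1 + 4\right) 13 = - \frac{1}{5} + 5 \cdot 13 = - \frac{1}{5} + 65 = \frac{324}{5}$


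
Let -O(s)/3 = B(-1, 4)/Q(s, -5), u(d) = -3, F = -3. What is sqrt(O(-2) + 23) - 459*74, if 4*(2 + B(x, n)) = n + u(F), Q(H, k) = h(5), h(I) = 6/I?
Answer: -33966 + sqrt(438)/4 ≈ -33961.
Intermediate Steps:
Q(H, k) = 6/5
B(x, n) = -11/4 + n/4 (B(x, n) = -2 + (n - 3)/4 = -2 + (-3 + n)/4 = -2 + (-3/4 + n/4) = -11/4 + n/4)
O(s) = 35/8 (O(s) = -3*(-11/4 + (1/4)*4)/6/5 = -3*(-11/4 + 1)*5/6 = -(-21)*5/(4*6) = -3*(-35/24) = 35/8)
sqrt(O(-2) + 23) - 459*74 = sqrt(35/8 + 23) - 459*74 = sqrt(219/8) - 33966 = sqrt(438)/4 - 33966 = -33966 + sqrt(438)/4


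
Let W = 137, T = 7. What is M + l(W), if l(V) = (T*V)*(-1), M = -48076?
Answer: -49035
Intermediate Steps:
l(V) = -7*V (l(V) = (7*V)*(-1) = -7*V)
M + l(W) = -48076 - 7*137 = -48076 - 959 = -49035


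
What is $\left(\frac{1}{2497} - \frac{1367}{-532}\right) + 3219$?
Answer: $\frac{4279546407}{1328404} \approx 3221.6$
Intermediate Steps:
$\left(\frac{1}{2497} - \frac{1367}{-532}\right) + 3219 = \left(\frac{1}{2497} - - \frac{1367}{532}\right) + 3219 = \left(\frac{1}{2497} + \frac{1367}{532}\right) + 3219 = \frac{3413931}{1328404} + 3219 = \frac{4279546407}{1328404}$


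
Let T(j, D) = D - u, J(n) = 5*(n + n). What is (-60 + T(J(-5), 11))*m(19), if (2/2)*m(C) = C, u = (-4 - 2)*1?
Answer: -817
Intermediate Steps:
u = -6 (u = -6*1 = -6)
m(C) = C
J(n) = 10*n (J(n) = 5*(2*n) = 10*n)
T(j, D) = 6 + D (T(j, D) = D - 1*(-6) = D + 6 = 6 + D)
(-60 + T(J(-5), 11))*m(19) = (-60 + (6 + 11))*19 = (-60 + 17)*19 = -43*19 = -817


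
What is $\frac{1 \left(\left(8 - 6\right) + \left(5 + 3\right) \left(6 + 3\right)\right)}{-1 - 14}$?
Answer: $- \frac{74}{15} \approx -4.9333$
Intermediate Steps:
$\frac{1 \left(\left(8 - 6\right) + \left(5 + 3\right) \left(6 + 3\right)\right)}{-1 - 14} = \frac{1 \left(2 + 8 \cdot 9\right)}{-15} = 1 \left(2 + 72\right) \left(- \frac{1}{15}\right) = 1 \cdot 74 \left(- \frac{1}{15}\right) = 74 \left(- \frac{1}{15}\right) = - \frac{74}{15}$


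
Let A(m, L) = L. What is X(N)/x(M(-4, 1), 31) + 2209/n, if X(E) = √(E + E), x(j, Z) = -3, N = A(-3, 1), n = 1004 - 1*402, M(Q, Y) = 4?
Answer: 2209/602 - √2/3 ≈ 3.1980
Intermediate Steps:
n = 602 (n = 1004 - 402 = 602)
N = 1
X(E) = √2*√E (X(E) = √(2*E) = √2*√E)
X(N)/x(M(-4, 1), 31) + 2209/n = (√2*√1)/(-3) + 2209/602 = (√2*1)*(-⅓) + 2209*(1/602) = √2*(-⅓) + 2209/602 = -√2/3 + 2209/602 = 2209/602 - √2/3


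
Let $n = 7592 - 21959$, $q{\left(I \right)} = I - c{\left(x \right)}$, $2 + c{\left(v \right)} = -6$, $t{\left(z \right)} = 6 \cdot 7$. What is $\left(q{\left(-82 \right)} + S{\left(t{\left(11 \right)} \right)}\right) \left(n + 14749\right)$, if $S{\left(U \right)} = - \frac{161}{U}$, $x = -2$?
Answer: $- \frac{89197}{3} \approx -29732.0$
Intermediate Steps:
$t{\left(z \right)} = 42$
$c{\left(v \right)} = -8$ ($c{\left(v \right)} = -2 - 6 = -8$)
$q{\left(I \right)} = 8 + I$ ($q{\left(I \right)} = I - -8 = I + 8 = 8 + I$)
$n = -14367$
$\left(q{\left(-82 \right)} + S{\left(t{\left(11 \right)} \right)}\right) \left(n + 14749\right) = \left(\left(8 - 82\right) - \frac{161}{42}\right) \left(-14367 + 14749\right) = \left(-74 - \frac{23}{6}\right) 382 = \left(- \frac{467}{6}\right) 382 = - \frac{89197}{3}$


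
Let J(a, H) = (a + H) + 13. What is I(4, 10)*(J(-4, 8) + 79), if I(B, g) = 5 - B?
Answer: 96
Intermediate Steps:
J(a, H) = 13 + H + a (J(a, H) = (H + a) + 13 = 13 + H + a)
I(4, 10)*(J(-4, 8) + 79) = (5 - 1*4)*((13 + 8 - 4) + 79) = (5 - 4)*(17 + 79) = 1*96 = 96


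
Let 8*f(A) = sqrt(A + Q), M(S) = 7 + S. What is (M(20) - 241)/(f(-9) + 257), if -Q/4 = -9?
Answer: -3519872/4227109 + 5136*sqrt(3)/4227109 ≈ -0.83059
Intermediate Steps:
Q = 36 (Q = -4*(-9) = 36)
f(A) = sqrt(36 + A)/8 (f(A) = sqrt(A + 36)/8 = sqrt(36 + A)/8)
(M(20) - 241)/(f(-9) + 257) = ((7 + 20) - 241)/(sqrt(36 - 9)/8 + 257) = (27 - 241)/(sqrt(27)/8 + 257) = -214/((3*sqrt(3))/8 + 257) = -214/(3*sqrt(3)/8 + 257) = -214/(257 + 3*sqrt(3)/8)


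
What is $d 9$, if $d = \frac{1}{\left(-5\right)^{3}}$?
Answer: $- \frac{9}{125} \approx -0.072$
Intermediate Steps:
$d = - \frac{1}{125}$ ($d = \frac{1}{-125} = - \frac{1}{125} \approx -0.008$)
$d 9 = \left(- \frac{1}{125}\right) 9 = - \frac{9}{125}$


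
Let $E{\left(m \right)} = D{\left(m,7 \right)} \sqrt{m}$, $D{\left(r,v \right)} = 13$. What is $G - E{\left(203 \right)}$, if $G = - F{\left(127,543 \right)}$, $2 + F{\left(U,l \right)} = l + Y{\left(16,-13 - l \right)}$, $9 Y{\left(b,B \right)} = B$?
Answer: $- \frac{4313}{9} - 13 \sqrt{203} \approx -664.44$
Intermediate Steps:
$Y{\left(b,B \right)} = \frac{B}{9}$
$F{\left(U,l \right)} = - \frac{31}{9} + \frac{8 l}{9}$ ($F{\left(U,l \right)} = -2 + \left(l + \frac{-13 - l}{9}\right) = -2 + \left(l - \left(\frac{13}{9} + \frac{l}{9}\right)\right) = -2 + \left(- \frac{13}{9} + \frac{8 l}{9}\right) = - \frac{31}{9} + \frac{8 l}{9}$)
$G = - \frac{4313}{9}$ ($G = - (- \frac{31}{9} + \frac{8}{9} \cdot 543) = - (- \frac{31}{9} + \frac{1448}{3}) = \left(-1\right) \frac{4313}{9} = - \frac{4313}{9} \approx -479.22$)
$E{\left(m \right)} = 13 \sqrt{m}$
$G - E{\left(203 \right)} = - \frac{4313}{9} - 13 \sqrt{203}$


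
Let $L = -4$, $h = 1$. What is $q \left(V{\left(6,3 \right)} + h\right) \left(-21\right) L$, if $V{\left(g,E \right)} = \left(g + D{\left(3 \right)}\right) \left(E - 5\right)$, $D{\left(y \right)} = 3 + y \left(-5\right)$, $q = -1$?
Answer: $-1092$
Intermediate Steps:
$D{\left(y \right)} = 3 - 5 y$
$V{\left(g,E \right)} = \left(-12 + g\right) \left(-5 + E\right)$ ($V{\left(g,E \right)} = \left(g + \left(3 - 15\right)\right) \left(E - 5\right) = \left(g + \left(3 - 15\right)\right) \left(-5 + E\right) = \left(g - 12\right) \left(-5 + E\right) = \left(-12 + g\right) \left(-5 + E\right)$)
$q \left(V{\left(6,3 \right)} + h\right) \left(-21\right) L = - (\left(60 - 36 - 30 + 3 \cdot 6\right) + 1) \left(-21\right) \left(-4\right) = - (\left(60 - 36 - 30 + 18\right) + 1) \left(-21\right) \left(-4\right) = - (12 + 1) \left(-21\right) \left(-4\right) = \left(-1\right) 13 \left(-21\right) \left(-4\right) = \left(-13\right) \left(-21\right) \left(-4\right) = 273 \left(-4\right) = -1092$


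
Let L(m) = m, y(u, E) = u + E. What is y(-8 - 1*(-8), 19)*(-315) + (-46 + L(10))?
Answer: -6021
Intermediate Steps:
y(u, E) = E + u
y(-8 - 1*(-8), 19)*(-315) + (-46 + L(10)) = (19 + (-8 - 1*(-8)))*(-315) + (-46 + 10) = (19 + (-8 + 8))*(-315) - 36 = (19 + 0)*(-315) - 36 = 19*(-315) - 36 = -5985 - 36 = -6021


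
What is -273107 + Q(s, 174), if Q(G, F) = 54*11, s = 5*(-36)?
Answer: -272513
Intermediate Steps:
s = -180
Q(G, F) = 594
-273107 + Q(s, 174) = -273107 + 594 = -272513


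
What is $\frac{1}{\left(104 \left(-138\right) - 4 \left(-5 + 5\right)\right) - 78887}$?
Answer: $- \frac{1}{93239} \approx -1.0725 \cdot 10^{-5}$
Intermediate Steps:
$\frac{1}{\left(104 \left(-138\right) - 4 \left(-5 + 5\right)\right) - 78887} = \frac{1}{\left(-14352 - 0\right) - 78887} = \frac{1}{\left(-14352 + 0\right) - 78887} = \frac{1}{-14352 - 78887} = \frac{1}{-93239} = - \frac{1}{93239}$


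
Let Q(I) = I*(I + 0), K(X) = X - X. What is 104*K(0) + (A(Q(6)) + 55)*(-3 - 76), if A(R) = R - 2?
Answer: -7031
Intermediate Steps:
K(X) = 0
Q(I) = I**2 (Q(I) = I*I = I**2)
A(R) = -2 + R
104*K(0) + (A(Q(6)) + 55)*(-3 - 76) = 104*0 + ((-2 + 6**2) + 55)*(-3 - 76) = 0 + ((-2 + 36) + 55)*(-79) = 0 + (34 + 55)*(-79) = 0 + 89*(-79) = 0 - 7031 = -7031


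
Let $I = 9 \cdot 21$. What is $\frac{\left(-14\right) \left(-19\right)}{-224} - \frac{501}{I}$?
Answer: $- \frac{3869}{1008} \approx -3.8383$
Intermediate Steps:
$I = 189$
$\frac{\left(-14\right) \left(-19\right)}{-224} - \frac{501}{I} = \frac{\left(-14\right) \left(-19\right)}{-224} - \frac{501}{189} = 266 \left(- \frac{1}{224}\right) - \frac{167}{63} = - \frac{19}{16} - \frac{167}{63} = - \frac{3869}{1008}$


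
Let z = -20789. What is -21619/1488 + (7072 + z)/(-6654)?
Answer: -6857885/550064 ≈ -12.467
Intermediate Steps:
-21619/1488 + (7072 + z)/(-6654) = -21619/1488 + (7072 - 20789)/(-6654) = -21619*1/1488 - 13717*(-1/6654) = -21619/1488 + 13717/6654 = -6857885/550064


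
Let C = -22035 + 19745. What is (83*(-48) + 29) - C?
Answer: -1665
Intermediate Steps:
C = -2290
(83*(-48) + 29) - C = (83*(-48) + 29) - 1*(-2290) = (-3984 + 29) + 2290 = -3955 + 2290 = -1665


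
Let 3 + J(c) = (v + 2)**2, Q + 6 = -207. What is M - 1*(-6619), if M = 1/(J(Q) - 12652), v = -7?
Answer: 83597969/12630 ≈ 6619.0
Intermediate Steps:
Q = -213 (Q = -6 - 207 = -213)
J(c) = 22 (J(c) = -3 + (-7 + 2)**2 = -3 + (-5)**2 = -3 + 25 = 22)
M = -1/12630 (M = 1/(22 - 12652) = 1/(-12630) = -1/12630 ≈ -7.9177e-5)
M - 1*(-6619) = -1/12630 - 1*(-6619) = -1/12630 + 6619 = 83597969/12630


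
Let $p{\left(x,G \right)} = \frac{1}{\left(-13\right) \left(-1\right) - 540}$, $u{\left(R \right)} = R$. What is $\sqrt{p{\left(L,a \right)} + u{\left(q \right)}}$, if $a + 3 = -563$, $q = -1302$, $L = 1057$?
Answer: $\frac{i \sqrt{361603685}}{527} \approx 36.083 i$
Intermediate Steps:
$a = -566$ ($a = -3 - 563 = -566$)
$p{\left(x,G \right)} = - \frac{1}{527}$ ($p{\left(x,G \right)} = \frac{1}{13 - 540} = \frac{1}{-527} = - \frac{1}{527}$)
$\sqrt{p{\left(L,a \right)} + u{\left(q \right)}} = \sqrt{- \frac{1}{527} - 1302} = \sqrt{- \frac{686155}{527}} = \frac{i \sqrt{361603685}}{527}$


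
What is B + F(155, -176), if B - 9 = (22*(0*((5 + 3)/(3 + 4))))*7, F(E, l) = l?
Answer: -167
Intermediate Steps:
B = 9 (B = 9 + (22*(0*((5 + 3)/(3 + 4))))*7 = 9 + (22*(0*(8/7)))*7 = 9 + (22*0)*7 = 9 + 0*7 = 9 + 0 = 9)
B + F(155, -176) = 9 - 176 = -167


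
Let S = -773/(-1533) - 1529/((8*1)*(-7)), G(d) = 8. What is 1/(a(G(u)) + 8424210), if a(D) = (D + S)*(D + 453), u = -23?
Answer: 12264/103516958207 ≈ 1.1847e-7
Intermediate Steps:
S = 341035/12264 (S = -773*(-1/1533) - 1529/(8*(-7)) = 773/1533 - 1529/(-56) = 773/1533 - 1529*(-1/56) = 773/1533 + 1529/56 = 341035/12264 ≈ 27.808)
a(D) = (453 + D)*(341035/12264 + D) (a(D) = (D + 341035/12264)*(D + 453) = (341035/12264 + D)*(453 + D) = (453 + D)*(341035/12264 + D))
1/(a(G(u)) + 8424210) = 1/((51496285/4088 + 8² + (5896627/12264)*8) + 8424210) = 1/((51496285/4088 + 64 + 5896627/1533) + 8424210) = 1/(202446767/12264 + 8424210) = 1/(103516958207/12264) = 12264/103516958207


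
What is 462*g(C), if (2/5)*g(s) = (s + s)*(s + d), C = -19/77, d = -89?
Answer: 3917040/77 ≈ 50871.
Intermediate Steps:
C = -19/77 (C = -19*1/77 = -19/77 ≈ -0.24675)
g(s) = 5*s*(-89 + s) (g(s) = 5*((s + s)*(s - 89))/2 = 5*((2*s)*(-89 + s))/2 = 5*(2*s*(-89 + s))/2 = 5*s*(-89 + s))
462*g(C) = 462*(5*(-19/77)*(-89 - 19/77)) = 462*(5*(-19/77)*(-6872/77)) = 462*(652840/5929) = 3917040/77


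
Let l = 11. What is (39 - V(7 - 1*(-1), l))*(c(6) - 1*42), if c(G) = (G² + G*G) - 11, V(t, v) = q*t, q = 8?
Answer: -475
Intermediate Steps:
V(t, v) = 8*t
c(G) = -11 + 2*G² (c(G) = (G² + G²) - 11 = 2*G² - 11 = -11 + 2*G²)
(39 - V(7 - 1*(-1), l))*(c(6) - 1*42) = (39 - 8*(7 - 1*(-1)))*((-11 + 2*6²) - 1*42) = (39 - 8*(7 + 1))*((-11 + 2*36) - 42) = (39 - 8*8)*((-11 + 72) - 42) = (39 - 1*64)*(61 - 42) = (39 - 64)*19 = -25*19 = -475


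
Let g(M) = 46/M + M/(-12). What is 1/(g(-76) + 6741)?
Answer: 114/769127 ≈ 0.00014822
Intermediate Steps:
g(M) = 46/M - M/12 (g(M) = 46/M + M*(-1/12) = 46/M - M/12)
1/(g(-76) + 6741) = 1/((46/(-76) - 1/12*(-76)) + 6741) = 1/((46*(-1/76) + 19/3) + 6741) = 1/((-23/38 + 19/3) + 6741) = 1/(653/114 + 6741) = 1/(769127/114) = 114/769127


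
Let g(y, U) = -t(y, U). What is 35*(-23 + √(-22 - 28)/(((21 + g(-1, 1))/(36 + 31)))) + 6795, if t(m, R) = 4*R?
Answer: 5990 + 11725*I*√2/17 ≈ 5990.0 + 975.39*I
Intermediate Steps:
g(y, U) = -4*U
35*(-23 + √(-22 - 28)/(((21 + g(-1, 1))/(36 + 31)))) + 6795 = 35*(-23 + √(-22 - 28)/(((21 - 4*1)/(36 + 31)))) + 6795 = 35*(-23 + √(-50)/(((21 - 4)/67))) + 6795 = 35*(-23 + (5*I*√2)/((17*(1/67)))) + 6795 = 35*(-23 + (5*I*√2)/(17/67)) + 6795 = 35*(-23 + (5*I*√2)*(67/17)) + 6795 = 35*(-23 + 335*I*√2/17) + 6795 = (-805 + 11725*I*√2/17) + 6795 = 5990 + 11725*I*√2/17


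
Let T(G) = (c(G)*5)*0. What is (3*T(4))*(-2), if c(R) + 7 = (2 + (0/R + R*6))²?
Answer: 0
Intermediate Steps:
c(R) = -7 + (2 + 6*R)² (c(R) = -7 + (2 + (0/R + R*6))² = -7 + (2 + (0 + 6*R))² = -7 + (2 + 6*R)²)
T(G) = 0 (T(G) = ((-7 + 4*(1 + 3*G)²)*5)*0 = (-35 + 20*(1 + 3*G)²)*0 = 0)
(3*T(4))*(-2) = (3*0)*(-2) = 0*(-2) = 0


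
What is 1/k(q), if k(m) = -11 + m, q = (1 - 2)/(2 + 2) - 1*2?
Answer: -4/53 ≈ -0.075472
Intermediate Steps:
q = -9/4 (q = -1/4 - 2 = -1*¼ - 2 = -¼ - 2 = -9/4 ≈ -2.2500)
1/k(q) = 1/(-11 - 9/4) = 1/(-53/4) = -4/53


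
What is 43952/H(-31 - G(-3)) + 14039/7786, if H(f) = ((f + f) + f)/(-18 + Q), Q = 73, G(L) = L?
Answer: -4705096421/163506 ≈ -28776.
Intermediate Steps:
H(f) = 3*f/55 (H(f) = ((f + f) + f)/(-18 + 73) = (2*f + f)/55 = (3*f)*(1/55) = 3*f/55)
43952/H(-31 - G(-3)) + 14039/7786 = 43952/((3*(-31 - 1*(-3))/55)) + 14039/7786 = 43952/((3*(-31 + 3)/55)) + 14039*(1/7786) = 43952/(((3/55)*(-28))) + 14039/7786 = 43952/(-84/55) + 14039/7786 = 43952*(-55/84) + 14039/7786 = -604340/21 + 14039/7786 = -4705096421/163506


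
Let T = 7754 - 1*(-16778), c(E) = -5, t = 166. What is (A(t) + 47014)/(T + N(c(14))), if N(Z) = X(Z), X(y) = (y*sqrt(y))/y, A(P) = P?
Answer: 165345680/85974147 - 6740*I*sqrt(5)/85974147 ≈ 1.9232 - 0.0001753*I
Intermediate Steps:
X(y) = sqrt(y) (X(y) = y**(3/2)/y = sqrt(y))
N(Z) = sqrt(Z)
T = 24532 (T = 7754 + 16778 = 24532)
(A(t) + 47014)/(T + N(c(14))) = (166 + 47014)/(24532 + sqrt(-5)) = 47180/(24532 + I*sqrt(5))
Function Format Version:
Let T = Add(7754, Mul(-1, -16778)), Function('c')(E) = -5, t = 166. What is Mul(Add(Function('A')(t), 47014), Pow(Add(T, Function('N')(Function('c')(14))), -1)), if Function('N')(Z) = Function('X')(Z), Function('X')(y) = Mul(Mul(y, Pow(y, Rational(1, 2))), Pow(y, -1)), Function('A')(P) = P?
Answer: Add(Rational(165345680, 85974147), Mul(Rational(-6740, 85974147), I, Pow(5, Rational(1, 2)))) ≈ Add(1.9232, Mul(-0.00017530, I))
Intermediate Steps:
Function('X')(y) = Pow(y, Rational(1, 2)) (Function('X')(y) = Mul(Pow(y, Rational(3, 2)), Pow(y, -1)) = Pow(y, Rational(1, 2)))
Function('N')(Z) = Pow(Z, Rational(1, 2))
T = 24532 (T = Add(7754, 16778) = 24532)
Mul(Add(Function('A')(t), 47014), Pow(Add(T, Function('N')(Function('c')(14))), -1)) = Mul(Add(166, 47014), Pow(Add(24532, Pow(-5, Rational(1, 2))), -1)) = Mul(47180, Pow(Add(24532, Mul(I, Pow(5, Rational(1, 2)))), -1))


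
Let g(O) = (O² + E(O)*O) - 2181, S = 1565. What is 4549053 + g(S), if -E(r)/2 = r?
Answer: 2097647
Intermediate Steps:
E(r) = -2*r
g(O) = -2181 - O² (g(O) = (O² + (-2*O)*O) - 2181 = (O² - 2*O²) - 2181 = -O² - 2181 = -2181 - O²)
4549053 + g(S) = 4549053 + (-2181 - 1*1565²) = 4549053 + (-2181 - 1*2449225) = 4549053 + (-2181 - 2449225) = 4549053 - 2451406 = 2097647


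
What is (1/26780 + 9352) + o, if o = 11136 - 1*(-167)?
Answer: 553140901/26780 ≈ 20655.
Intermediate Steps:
o = 11303 (o = 11136 + 167 = 11303)
(1/26780 + 9352) + o = (1/26780 + 9352) + 11303 = 250446561/26780 + 11303 = 553140901/26780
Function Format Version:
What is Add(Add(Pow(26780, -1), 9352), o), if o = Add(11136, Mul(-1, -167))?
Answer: Rational(553140901, 26780) ≈ 20655.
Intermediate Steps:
o = 11303 (o = Add(11136, 167) = 11303)
Add(Add(Pow(26780, -1), 9352), o) = Add(Add(Pow(26780, -1), 9352), 11303) = Add(Add(Rational(1, 26780), 9352), 11303) = Add(Rational(250446561, 26780), 11303) = Rational(553140901, 26780)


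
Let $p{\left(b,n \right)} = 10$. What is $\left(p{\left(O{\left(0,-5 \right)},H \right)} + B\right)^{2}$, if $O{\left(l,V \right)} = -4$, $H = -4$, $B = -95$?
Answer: $7225$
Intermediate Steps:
$\left(p{\left(O{\left(0,-5 \right)},H \right)} + B\right)^{2} = \left(10 - 95\right)^{2} = \left(-85\right)^{2} = 7225$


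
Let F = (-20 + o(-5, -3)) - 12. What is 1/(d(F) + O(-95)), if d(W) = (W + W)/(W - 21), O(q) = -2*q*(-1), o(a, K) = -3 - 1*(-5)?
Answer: -17/3210 ≈ -0.0052959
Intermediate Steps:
o(a, K) = 2 (o(a, K) = -3 + 5 = 2)
O(q) = 2*q
F = -30 (F = (-20 + 2) - 12 = -18 - 12 = -30)
d(W) = 2*W/(-21 + W) (d(W) = (2*W)/(-21 + W) = 2*W/(-21 + W))
1/(d(F) + O(-95)) = 1/(2*(-30)/(-21 - 30) + 2*(-95)) = 1/(2*(-30)/(-51) - 190) = 1/(2*(-30)*(-1/51) - 190) = 1/(20/17 - 190) = 1/(-3210/17) = -17/3210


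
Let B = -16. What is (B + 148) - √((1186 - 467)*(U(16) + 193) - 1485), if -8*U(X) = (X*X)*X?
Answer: 132 - I*√230846 ≈ 132.0 - 480.46*I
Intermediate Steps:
U(X) = -X³/8 (U(X) = -X*X*X/8 = -X²*X/8 = -X³/8)
(B + 148) - √((1186 - 467)*(U(16) + 193) - 1485) = (-16 + 148) - √((1186 - 467)*(-⅛*16³ + 193) - 1485) = 132 - √(719*(-⅛*4096 + 193) - 1485) = 132 - √(719*(-512 + 193) - 1485) = 132 - √(719*(-319) - 1485) = 132 - √(-229361 - 1485) = 132 - √(-230846) = 132 - I*√230846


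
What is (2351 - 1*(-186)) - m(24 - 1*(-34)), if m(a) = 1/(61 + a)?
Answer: 301902/119 ≈ 2537.0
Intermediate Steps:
(2351 - 1*(-186)) - m(24 - 1*(-34)) = (2351 - 1*(-186)) - 1/(61 + (24 - 1*(-34))) = (2351 + 186) - 1/(61 + (24 + 34)) = 2537 - 1/(61 + 58) = 2537 - 1/119 = 301902/119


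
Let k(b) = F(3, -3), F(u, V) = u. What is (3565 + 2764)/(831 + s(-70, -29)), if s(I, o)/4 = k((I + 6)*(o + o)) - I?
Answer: 6329/1123 ≈ 5.6358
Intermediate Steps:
k(b) = 3
s(I, o) = 12 - 4*I (s(I, o) = 4*(3 - I) = 12 - 4*I)
(3565 + 2764)/(831 + s(-70, -29)) = (3565 + 2764)/(831 + (12 - 4*(-70))) = 6329/(831 + (12 + 280)) = 6329/(831 + 292) = 6329/1123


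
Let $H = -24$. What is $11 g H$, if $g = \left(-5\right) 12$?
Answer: $15840$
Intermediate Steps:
$g = -60$
$11 g H = 11 \left(-60\right) \left(-24\right) = \left(-660\right) \left(-24\right) = 15840$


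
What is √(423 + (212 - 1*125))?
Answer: √510 ≈ 22.583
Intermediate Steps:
√(423 + (212 - 1*125)) = √(423 + (212 - 125)) = √(423 + 87) = √510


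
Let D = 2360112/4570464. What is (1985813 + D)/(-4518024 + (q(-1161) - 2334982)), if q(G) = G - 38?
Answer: -189085191403/652643691690 ≈ -0.28972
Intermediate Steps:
D = 49169/95218 (D = 2360112*(1/4570464) = 49169/95218 ≈ 0.51638)
q(G) = -38 + G
(1985813 + D)/(-4518024 + (q(-1161) - 2334982)) = (1985813 + 49169/95218)/(-4518024 + ((-38 - 1161) - 2334982)) = 189085191403/(95218*(-4518024 + (-1199 - 2334982))) = 189085191403/(95218*(-4518024 - 2336181)) = (189085191403/95218)/(-6854205) = (189085191403/95218)*(-1/6854205) = -189085191403/652643691690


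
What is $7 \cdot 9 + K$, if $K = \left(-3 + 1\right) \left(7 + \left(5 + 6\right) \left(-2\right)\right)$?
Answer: $93$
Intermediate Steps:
$K = 30$ ($K = - 2 \left(7 + 11 \left(-2\right)\right) = - 2 \left(7 - 22\right) = \left(-2\right) \left(-15\right) = 30$)
$7 \cdot 9 + K = 7 \cdot 9 + 30 = 63 + 30 = 93$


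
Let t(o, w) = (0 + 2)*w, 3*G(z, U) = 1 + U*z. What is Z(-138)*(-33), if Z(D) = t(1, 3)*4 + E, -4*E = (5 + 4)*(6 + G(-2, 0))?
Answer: -1287/4 ≈ -321.75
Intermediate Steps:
G(z, U) = 1/3 + U*z/3 (G(z, U) = (1 + U*z)/3 = 1/3 + U*z/3)
t(o, w) = 2*w
E = -57/4 (E = -(5 + 4)*(6 + (1/3 + (1/3)*0*(-2)))/4 = -9*(6 + (1/3 + 0))/4 = -9*(6 + 1/3)/4 = -9*19/(4*3) = -1/4*57 = -57/4 ≈ -14.250)
Z(D) = 39/4 (Z(D) = (2*3)*4 - 57/4 = 6*4 - 57/4 = 24 - 57/4 = 39/4)
Z(-138)*(-33) = (39/4)*(-33) = -1287/4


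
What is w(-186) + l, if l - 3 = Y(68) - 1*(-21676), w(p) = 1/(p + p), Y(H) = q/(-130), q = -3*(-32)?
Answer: 524180299/24180 ≈ 21678.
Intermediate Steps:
q = 96
Y(H) = -48/65 (Y(H) = 96/(-130) = 96*(-1/130) = -48/65)
w(p) = 1/(2*p)
l = 1409087/65 (l = 3 + (-48/65 - 1*(-21676)) = 3 + (-48/65 + 21676) = 3 + 1408892/65 = 1409087/65 ≈ 21678.)
w(-186) + l = (½)/(-186) + 1409087/65 = (½)*(-1/186) + 1409087/65 = -1/372 + 1409087/65 = 524180299/24180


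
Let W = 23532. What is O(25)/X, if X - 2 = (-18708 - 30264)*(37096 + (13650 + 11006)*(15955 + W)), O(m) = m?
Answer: -25/47680538232094 ≈ -5.2432e-13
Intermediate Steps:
X = -47680538232094 (X = 2 + (-18708 - 30264)*(37096 + (13650 + 11006)*(15955 + 23532)) = 2 - 48972*(37096 + 24656*39487) = 2 - 48972*(37096 + 973591472) = 2 - 48972*973628568 = 2 - 47680538232096 = -47680538232094)
O(25)/X = 25/(-47680538232094) = 25*(-1/47680538232094) = -25/47680538232094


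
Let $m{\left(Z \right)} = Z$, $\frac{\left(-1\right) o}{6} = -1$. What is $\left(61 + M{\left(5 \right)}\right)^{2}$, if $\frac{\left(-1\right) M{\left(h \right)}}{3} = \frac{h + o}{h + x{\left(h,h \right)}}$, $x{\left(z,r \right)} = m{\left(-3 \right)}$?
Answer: $\frac{7921}{4} \approx 1980.3$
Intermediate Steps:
$o = 6$ ($o = \left(-6\right) \left(-1\right) = 6$)
$x{\left(z,r \right)} = -3$
$M{\left(h \right)} = - \frac{3 \left(6 + h\right)}{-3 + h}$ ($M{\left(h \right)} = - 3 \frac{h + 6}{h - 3} = - 3 \frac{6 + h}{-3 + h} = - \frac{3 \left(6 + h\right)}{-3 + h}$)
$\left(61 + M{\left(5 \right)}\right)^{2} = \left(61 + \frac{3 \left(-6 - 5\right)}{-3 + 5}\right)^{2} = \left(61 + \frac{3 \left(-6 - 5\right)}{2}\right)^{2} = \left(61 + 3 \cdot \frac{1}{2} \left(-11\right)\right)^{2} = \left(61 - \frac{33}{2}\right)^{2} = \left(\frac{89}{2}\right)^{2} = \frac{7921}{4}$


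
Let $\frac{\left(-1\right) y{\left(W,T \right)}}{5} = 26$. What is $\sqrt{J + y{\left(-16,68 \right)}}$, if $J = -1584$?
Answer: $i \sqrt{1714} \approx 41.401 i$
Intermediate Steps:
$y{\left(W,T \right)} = -130$ ($y{\left(W,T \right)} = \left(-5\right) 26 = -130$)
$\sqrt{J + y{\left(-16,68 \right)}} = \sqrt{-1584 - 130} = \sqrt{-1714} = i \sqrt{1714}$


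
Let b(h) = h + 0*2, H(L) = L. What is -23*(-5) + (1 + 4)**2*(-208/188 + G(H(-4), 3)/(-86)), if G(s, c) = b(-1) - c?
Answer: 178865/2021 ≈ 88.503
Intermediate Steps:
b(h) = h (b(h) = h + 0 = h)
G(s, c) = -1 - c
-23*(-5) + (1 + 4)**2*(-208/188 + G(H(-4), 3)/(-86)) = -23*(-5) + (1 + 4)**2*(-208/188 + (-1 - 1*3)/(-86)) = 115 + 5**2*(-208*1/188 + (-1 - 3)*(-1/86)) = 115 + 25*(-52/47 - 4*(-1/86)) = 115 + 25*(-52/47 + 2/43) = 115 + 25*(-2142/2021) = 115 - 53550/2021 = 178865/2021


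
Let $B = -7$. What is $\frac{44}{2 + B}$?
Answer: $- \frac{44}{5} \approx -8.8$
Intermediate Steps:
$\frac{44}{2 + B} = \frac{44}{2 - 7} = \frac{44}{-5} = 44 \left(- \frac{1}{5}\right) = - \frac{44}{5}$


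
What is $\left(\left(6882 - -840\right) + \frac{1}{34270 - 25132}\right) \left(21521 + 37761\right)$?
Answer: $\frac{2091576764317}{4569} \approx 4.5778 \cdot 10^{8}$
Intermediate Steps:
$\left(\left(6882 - -840\right) + \frac{1}{34270 - 25132}\right) \left(21521 + 37761\right) = \left(\left(6882 + 840\right) + \frac{1}{9138}\right) 59282 = \left(7722 + \frac{1}{9138}\right) 59282 = \frac{70563637}{9138} \cdot 59282 = \frac{2091576764317}{4569}$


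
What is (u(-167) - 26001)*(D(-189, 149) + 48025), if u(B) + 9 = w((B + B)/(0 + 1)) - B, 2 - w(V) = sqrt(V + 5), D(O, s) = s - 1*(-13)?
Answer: -1245200267 - 48187*I*sqrt(329) ≈ -1.2452e+9 - 8.7403e+5*I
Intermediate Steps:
D(O, s) = 13 + s (D(O, s) = s + 13 = 13 + s)
w(V) = 2 - sqrt(5 + V) (w(V) = 2 - sqrt(V + 5) = 2 - sqrt(5 + V))
u(B) = -7 - B - sqrt(5 + 2*B) (u(B) = -9 + ((2 - sqrt(5 + (B + B)/(0 + 1))) - B) = -9 + ((2 - sqrt(5 + (2*B)/1)) - B) = -9 + ((2 - sqrt(5 + (2*B)*1)) - B) = -9 + ((2 - sqrt(5 + 2*B)) - B) = -9 + (2 - B - sqrt(5 + 2*B)) = -7 - B - sqrt(5 + 2*B))
(u(-167) - 26001)*(D(-189, 149) + 48025) = ((-7 - 1*(-167) - sqrt(5 + 2*(-167))) - 26001)*((13 + 149) + 48025) = ((-7 + 167 - sqrt(5 - 334)) - 26001)*(162 + 48025) = ((-7 + 167 - sqrt(-329)) - 26001)*48187 = ((-7 + 167 - I*sqrt(329)) - 26001)*48187 = ((160 - I*sqrt(329)) - 26001)*48187 = (-25841 - I*sqrt(329))*48187 = -1245200267 - 48187*I*sqrt(329)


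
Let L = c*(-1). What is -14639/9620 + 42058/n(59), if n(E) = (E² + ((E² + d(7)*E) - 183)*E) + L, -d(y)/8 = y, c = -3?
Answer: 35877789/3011060 ≈ 11.915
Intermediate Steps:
d(y) = -8*y
L = 3 (L = -3*(-1) = 3)
n(E) = 3 + E² + E*(-183 + E² - 56*E) (n(E) = (E² + ((E² + (-8*7)*E) - 183)*E) + 3 = (E² + ((E² - 56*E) - 183)*E) + 3 = (E² + (-183 + E² - 56*E)*E) + 3 = (E² + E*(-183 + E² - 56*E)) + 3 = 3 + E² + E*(-183 + E² - 56*E))
-14639/9620 + 42058/n(59) = -14639/9620 + 42058/(3 + 59³ - 183*59 - 55*59²) = -14639*1/9620 + 42058/(3 + 205379 - 10797 - 55*3481) = -14639/9620 + 42058/(3 + 205379 - 10797 - 191455) = -14639/9620 + 42058/3130 = -14639/9620 + 42058*(1/3130) = -14639/9620 + 21029/1565 = 35877789/3011060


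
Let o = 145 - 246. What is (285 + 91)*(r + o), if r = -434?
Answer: -201160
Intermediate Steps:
o = -101
(285 + 91)*(r + o) = (285 + 91)*(-434 - 101) = 376*(-535) = -201160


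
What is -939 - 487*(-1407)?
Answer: 684270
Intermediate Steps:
-939 - 487*(-1407) = -939 + 685209 = 684270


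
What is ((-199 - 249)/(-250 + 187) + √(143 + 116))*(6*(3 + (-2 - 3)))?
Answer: -256/3 - 12*√259 ≈ -278.46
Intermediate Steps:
((-199 - 249)/(-250 + 187) + √(143 + 116))*(6*(3 + (-2 - 3))) = (-448/(-63) + √259)*(6*(3 - 5)) = (-448*(-1/63) + √259)*(6*(-2)) = (64/9 + √259)*(-12) = -256/3 - 12*√259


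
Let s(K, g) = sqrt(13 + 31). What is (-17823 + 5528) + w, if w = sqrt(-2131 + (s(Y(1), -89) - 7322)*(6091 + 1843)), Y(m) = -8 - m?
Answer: -12295 + I*sqrt(58094879 - 15868*sqrt(11)) ≈ -12295.0 + 7618.5*I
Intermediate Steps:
s(K, g) = 2*sqrt(11) (s(K, g) = sqrt(44) = 2*sqrt(11))
w = sqrt(-58094879 + 15868*sqrt(11)) (w = sqrt(-2131 + (2*sqrt(11) - 7322)*(6091 + 1843)) = sqrt(-2131 + (-7322 + 2*sqrt(11))*7934) = sqrt(-2131 + (-58092748 + 15868*sqrt(11))) = sqrt(-58094879 + 15868*sqrt(11)) ≈ 7618.5*I)
(-17823 + 5528) + w = (-17823 + 5528) + sqrt(-58094879 + 15868*sqrt(11)) = -12295 + sqrt(-58094879 + 15868*sqrt(11))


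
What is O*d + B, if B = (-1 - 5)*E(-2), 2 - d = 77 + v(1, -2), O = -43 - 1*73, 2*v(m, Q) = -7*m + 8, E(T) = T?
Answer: 8770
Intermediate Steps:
v(m, Q) = 4 - 7*m/2 (v(m, Q) = (-7*m + 8)/2 = (8 - 7*m)/2 = 4 - 7*m/2)
O = -116 (O = -43 - 73 = -116)
d = -151/2 (d = 2 - (77 + (4 - 7/2*1)) = 2 - (77 + (4 - 7/2)) = 2 - (77 + ½) = 2 - 1*155/2 = 2 - 155/2 = -151/2 ≈ -75.500)
B = 12 (B = (-1 - 5)*(-2) = -6*(-2) = 12)
O*d + B = -116*(-151/2) + 12 = 8758 + 12 = 8770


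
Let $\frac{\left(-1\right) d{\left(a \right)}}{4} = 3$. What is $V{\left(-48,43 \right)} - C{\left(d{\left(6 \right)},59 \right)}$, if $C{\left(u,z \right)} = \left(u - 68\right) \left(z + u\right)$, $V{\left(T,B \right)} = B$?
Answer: $3803$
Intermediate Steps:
$d{\left(a \right)} = -12$ ($d{\left(a \right)} = \left(-4\right) 3 = -12$)
$C{\left(u,z \right)} = \left(-68 + u\right) \left(u + z\right)$
$V{\left(-48,43 \right)} - C{\left(d{\left(6 \right)},59 \right)} = 43 - \left(\left(-12\right)^{2} - -816 - 4012 - 708\right) = 43 - \left(144 + 816 - 4012 - 708\right) = 43 - -3760 = 43 + 3760 = 3803$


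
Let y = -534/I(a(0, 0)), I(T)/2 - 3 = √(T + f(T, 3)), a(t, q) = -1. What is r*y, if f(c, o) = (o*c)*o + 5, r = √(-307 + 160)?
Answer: -1869*√3/(√5 - 3*I) ≈ -517.04 - 693.69*I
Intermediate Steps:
r = 7*I*√3 (r = √(-147) = 7*I*√3 ≈ 12.124*I)
f(c, o) = 5 + c*o² (f(c, o) = (c*o)*o + 5 = c*o² + 5 = 5 + c*o²)
I(T) = 6 + 2*√(5 + 10*T) (I(T) = 6 + 2*√(T + (5 + T*3²)) = 6 + 2*√(T + (5 + T*9)) = 6 + 2*√(T + (5 + 9*T)) = 6 + 2*√(5 + 10*T))
y = -534/(6 + 2*I*√5) (y = -534/(6 + 2*√(5 + 10*(-1))) = -534/(6 + 2*√(5 - 10)) = -534/(6 + 2*√(-5)) = -534/(6 + 2*(I*√5)) = -534/(6 + 2*I*√5) ≈ -57.214 + 42.645*I)
r*y = (7*I*√3)*(-801/14 + 267*I*√5/14) = 7*I*√3*(-801/14 + 267*I*√5/14)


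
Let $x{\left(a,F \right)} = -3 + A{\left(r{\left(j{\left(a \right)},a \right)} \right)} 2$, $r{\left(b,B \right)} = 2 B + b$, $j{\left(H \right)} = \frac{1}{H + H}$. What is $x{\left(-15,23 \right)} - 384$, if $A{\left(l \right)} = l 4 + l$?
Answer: $- \frac{2062}{3} \approx -687.33$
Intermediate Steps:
$j{\left(H \right)} = \frac{1}{2 H}$
$r{\left(b,B \right)} = b + 2 B$
$A{\left(l \right)} = 5 l$ ($A{\left(l \right)} = 4 l + l = 5 l$)
$x{\left(a,F \right)} = -3 + \frac{5}{a} + 20 a$ ($x{\left(a,F \right)} = -3 + 5 \left(\frac{1}{2 a} + 2 a\right) 2 = -3 + \left(10 a + \frac{5}{2 a}\right) 2 = -3 + \left(\frac{5}{a} + 20 a\right) = -3 + \frac{5}{a} + 20 a$)
$x{\left(-15,23 \right)} - 384 = \left(-3 + \frac{5}{-15} + 20 \left(-15\right)\right) - 384 = \left(-3 + 5 \left(- \frac{1}{15}\right) - 300\right) - 384 = \left(-3 - \frac{1}{3} - 300\right) - 384 = - \frac{910}{3} - 384 = - \frac{2062}{3}$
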